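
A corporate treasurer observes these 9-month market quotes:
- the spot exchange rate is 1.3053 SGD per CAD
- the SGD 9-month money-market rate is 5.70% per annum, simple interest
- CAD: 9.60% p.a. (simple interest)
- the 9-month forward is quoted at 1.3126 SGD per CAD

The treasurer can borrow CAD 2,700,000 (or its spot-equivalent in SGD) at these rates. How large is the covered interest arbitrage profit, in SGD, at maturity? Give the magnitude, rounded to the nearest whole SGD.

T = 9/12 years.
Invest the CAD and cover forward: 2,700,000 × 1.072000 × 1.3126 = SGD 3,799,189.44.
Convert at spot and invest in SGD: 2,700,000 × 1.3053 × 1.042750 = SGD 3,674,974.25.
The quoted forward overvalues CAD, so borrow SGD, buy CAD at spot, deposit the CAD at 9.60%, and sell the proceeds forward at 1.3126.
The gap between the two covered legs is SGD 124,215.

SGD 124,215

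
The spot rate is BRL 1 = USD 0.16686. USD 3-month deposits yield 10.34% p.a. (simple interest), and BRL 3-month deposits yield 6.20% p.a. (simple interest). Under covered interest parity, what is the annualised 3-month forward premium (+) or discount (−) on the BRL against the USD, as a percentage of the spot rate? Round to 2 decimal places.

T = 3/12 years.
F = S · g_USD/g_BRL = 0.16686 × 1.025850/1.015500 = 0.16856064.
Annualised premium = (F − S)/S × (1/T) = (0.16856064 − 0.16686)/0.16686 ÷ (3/12) = 4.08%.

+4.08%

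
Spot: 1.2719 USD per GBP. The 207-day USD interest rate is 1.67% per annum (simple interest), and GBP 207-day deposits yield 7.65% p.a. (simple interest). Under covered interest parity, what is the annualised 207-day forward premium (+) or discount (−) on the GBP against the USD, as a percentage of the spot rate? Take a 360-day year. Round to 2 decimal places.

T = 207/360 years.
F = S · g_USD/g_GBP = 1.2719 × 1.0096025/1.0439875 = 1.2300084.
(F − S)/S ÷ T = (1.2300084 − 1.2719)/1.2719/(207/360) = -0.057280 → -5.73%.

-5.73%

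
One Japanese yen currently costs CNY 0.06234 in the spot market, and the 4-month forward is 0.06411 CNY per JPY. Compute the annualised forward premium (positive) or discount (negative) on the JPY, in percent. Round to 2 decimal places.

T = 4/12 years.
JPY trades forward at +2.83927% vs spot over the period.
×(1/T) gives 8.52% p.a.

+8.52%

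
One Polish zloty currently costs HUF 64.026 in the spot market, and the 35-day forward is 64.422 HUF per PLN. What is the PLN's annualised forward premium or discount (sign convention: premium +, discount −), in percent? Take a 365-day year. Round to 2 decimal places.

+6.45%

T = 35/365 years.
Period premium: (64.422 − 64.026)/64.026 = 0.0061850.
Per annum: 0.0061850 / (35/365) = 0.064501 = 6.45%.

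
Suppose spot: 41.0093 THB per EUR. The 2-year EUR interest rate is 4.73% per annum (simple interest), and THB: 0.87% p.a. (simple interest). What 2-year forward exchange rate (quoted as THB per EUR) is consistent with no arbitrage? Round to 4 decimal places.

T = 2 years.
THB accumulates by 1 + 0.0087×2 = 1.017400.
Growth of 1 EUR over T: 1 + 0.0473×2 = 1.094600.
Forward (THB per EUR) = 41.0093 × 1.017400 / 1.094600 = 38.116994.

38.1170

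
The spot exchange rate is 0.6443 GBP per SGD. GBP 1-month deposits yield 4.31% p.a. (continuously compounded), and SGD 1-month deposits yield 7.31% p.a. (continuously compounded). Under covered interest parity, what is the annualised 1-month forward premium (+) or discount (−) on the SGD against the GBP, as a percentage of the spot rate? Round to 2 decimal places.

T = 1/12 years.
CIP forward (GBP per SGD) = 0.6443 × 1.0035981/1.0061103 = 0.6426912.
(F − S)/S ÷ T = (0.6426912 − 0.6443)/0.6443/(1/12) = -0.029964 → -3.00%.

-3.00%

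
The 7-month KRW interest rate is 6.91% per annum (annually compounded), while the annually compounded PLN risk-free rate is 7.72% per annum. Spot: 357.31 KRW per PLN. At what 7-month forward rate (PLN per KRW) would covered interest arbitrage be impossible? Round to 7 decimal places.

0.0028110

T = 7/12 years.
KRW accumulates by (1 + 0.0691)^(7/12) = 1.0397462.
PLN accumulates by (1 + 0.0772)^(7/12) = 1.0443343.
So F = 357.31 × 1.0397462 / 1.0443343 = 355.7402 (KRW/PLN).
Quoted the other way: 1/355.7402 = 0.0028110 PLN per KRW.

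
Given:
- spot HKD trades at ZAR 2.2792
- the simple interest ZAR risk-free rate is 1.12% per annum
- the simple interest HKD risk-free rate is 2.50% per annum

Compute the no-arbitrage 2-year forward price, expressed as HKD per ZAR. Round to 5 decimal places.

T = 2 years.
ZAR accumulates by 1 + 0.0112×2 = 1.022400.
HKD accumulates by 1 + 0.0250×2 = 1.050000.
Forward (ZAR per HKD) = 2.2792 × 1.022400 / 1.050000 = 2.219290.
Invert for HKD per ZAR: 1 / 2.219290 = 0.45059.

0.45059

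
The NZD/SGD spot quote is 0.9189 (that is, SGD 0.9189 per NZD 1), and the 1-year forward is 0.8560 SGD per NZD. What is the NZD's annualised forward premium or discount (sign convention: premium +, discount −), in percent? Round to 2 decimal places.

T = 1 year.
(F − S)/S = (0.8560 − 0.9189)/0.9189 = -0.0684514.
Per annum: -0.0684514 / 1 = -0.068451 = -6.85%.

-6.85%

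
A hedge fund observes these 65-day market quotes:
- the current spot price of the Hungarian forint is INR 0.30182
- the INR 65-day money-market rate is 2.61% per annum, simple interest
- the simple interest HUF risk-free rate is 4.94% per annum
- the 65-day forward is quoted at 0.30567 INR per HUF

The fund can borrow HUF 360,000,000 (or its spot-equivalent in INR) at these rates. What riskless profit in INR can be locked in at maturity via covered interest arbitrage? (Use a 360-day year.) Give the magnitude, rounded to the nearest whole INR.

INR 1,855,469

T = 65/360 years.
Invest the HUF and cover forward: 360,000,000 × 1.00891944444 × 0.30567 = INR 111,022,706.37.
Convert at spot and invest in INR: 360,000,000 × 0.30182 × 1.0047125 = INR 109,167,237.63.
The quoted forward overvalues HUF, so borrow INR, buy HUF at spot, deposit the HUF at 4.94%, and sell the proceeds forward at 0.30567.
The gap between the two covered legs is INR 1,855,469.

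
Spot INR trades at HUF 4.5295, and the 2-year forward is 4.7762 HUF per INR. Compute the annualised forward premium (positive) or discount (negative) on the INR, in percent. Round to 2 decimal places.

T = 2 years.
(F − S)/S = (4.7762 − 4.5295)/4.5295 = 0.0544652.
Per annum: 0.0544652 / 2 = 0.027233 = 2.72%.

+2.72%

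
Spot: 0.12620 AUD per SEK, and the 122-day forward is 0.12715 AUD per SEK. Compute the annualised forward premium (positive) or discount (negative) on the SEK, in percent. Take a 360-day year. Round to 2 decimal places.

T = 122/360 years.
SEK trades forward at +0.75277% vs spot over the period.
×(1/T) gives 2.22% p.a.

+2.22%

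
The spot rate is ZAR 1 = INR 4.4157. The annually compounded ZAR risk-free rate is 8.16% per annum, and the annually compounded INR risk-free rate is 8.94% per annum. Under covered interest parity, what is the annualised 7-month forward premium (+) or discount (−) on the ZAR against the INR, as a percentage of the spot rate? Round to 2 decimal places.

+0.72%

T = 7/12 years.
F = S · g_INR/g_ZAR = 4.4157 × 1.0512176/1.0468205 = 4.4342479.
(F − S)/S ÷ T = (4.4342479 − 4.4157)/4.4157/(7/12) = 0.007201 → 0.72%.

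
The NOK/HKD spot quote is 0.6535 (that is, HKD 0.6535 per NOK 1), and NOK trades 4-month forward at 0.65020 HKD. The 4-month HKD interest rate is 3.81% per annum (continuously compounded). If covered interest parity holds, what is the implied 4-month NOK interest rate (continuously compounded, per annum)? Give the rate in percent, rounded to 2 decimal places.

T = 4/12 years.
F/S = 0.6502/0.6535 = 0.9949503 = (growth of HKD) / (growth of NOK).
The HKD side grows by e^(0.0381×4/12) = 1.012781.
So the NOK growth factor = 1.0179212.
Take logs: ln 1.0179212 / (4/12) = 0.053288, so 5.33%.

5.33%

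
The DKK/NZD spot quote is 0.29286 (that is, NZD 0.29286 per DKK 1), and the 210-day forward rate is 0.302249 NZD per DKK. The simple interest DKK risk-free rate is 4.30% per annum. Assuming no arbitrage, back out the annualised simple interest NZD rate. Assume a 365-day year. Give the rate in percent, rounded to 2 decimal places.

10.01%

T = 210/365 years.
F/S = 0.302249/0.29286 = 1.0320597 = (growth of NZD) / (growth of DKK).
The DKK side grows by 1 + 0.0430×210/365 = 1.0247397.
That pins the NZD growth at 1.0575925.
r = (1.0575925 − 1)/(210/365) = 0.100101 → 10.01%.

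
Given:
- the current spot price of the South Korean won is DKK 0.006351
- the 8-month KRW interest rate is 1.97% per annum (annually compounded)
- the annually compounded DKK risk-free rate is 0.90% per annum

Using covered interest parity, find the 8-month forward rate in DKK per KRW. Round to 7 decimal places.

0.0063065

T = 8/12 years.
DKK growth factor: (1 + 0.0090)^(8/12) = 1.005991.
Growth of 1 KRW over T: (1 + 0.0197)^(8/12) = 1.0130906.
So F = 0.006351 × 1.005991 / 1.0130906 = 0.006306493 (DKK/KRW).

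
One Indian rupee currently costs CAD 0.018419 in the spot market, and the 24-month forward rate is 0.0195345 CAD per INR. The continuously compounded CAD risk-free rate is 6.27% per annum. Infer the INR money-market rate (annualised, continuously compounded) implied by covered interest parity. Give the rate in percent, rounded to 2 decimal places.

T = 2 years.
By CIP, F/S equals the CAD-to-INR growth ratio: 0.0195345/0.018419 = 1.0605625.
CAD growth factor: e^(0.0627×2) = 1.1336018.
So the INR growth factor = 1.0688685.
Take logs: ln 1.0688685 / 2 = 0.033300, so 3.33%.

3.33%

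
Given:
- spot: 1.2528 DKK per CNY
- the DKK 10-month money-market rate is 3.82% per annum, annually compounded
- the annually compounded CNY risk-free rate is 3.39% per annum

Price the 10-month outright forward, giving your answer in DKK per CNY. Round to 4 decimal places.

1.2571

T = 10/12 years.
DKK accumulates by (1 + 0.0382)^(10/12) = 1.0317335.
CNY growth factor: (1 + 0.0339)^(10/12) = 1.0281712.
So F = 1.2528 × 1.0317335 / 1.0281712 = 1.257141 (DKK/CNY).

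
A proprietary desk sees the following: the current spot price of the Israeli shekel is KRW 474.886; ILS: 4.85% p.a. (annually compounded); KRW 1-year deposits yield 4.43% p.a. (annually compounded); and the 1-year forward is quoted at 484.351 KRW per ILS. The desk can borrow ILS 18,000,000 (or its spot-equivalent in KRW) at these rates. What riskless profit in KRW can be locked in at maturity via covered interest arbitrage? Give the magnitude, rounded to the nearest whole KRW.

T = 1 year.
Route A — deposit ILS, sell forward: 18,000,000 × 1.048500 × 484.351 = KRW 9,141,156,423.00.
Route B — convert at spot, deposit KRW: 18,000,000 × 474.886 × 1.044300 = KRW 8,926,622,096.40.
The quoted forward overvalues ILS, so borrow KRW, buy ILS at spot, deposit the ILS at 4.85%, and sell the proceeds forward at 484.351.
The gap between the two covered legs is KRW 214,534,327.

KRW 214,534,327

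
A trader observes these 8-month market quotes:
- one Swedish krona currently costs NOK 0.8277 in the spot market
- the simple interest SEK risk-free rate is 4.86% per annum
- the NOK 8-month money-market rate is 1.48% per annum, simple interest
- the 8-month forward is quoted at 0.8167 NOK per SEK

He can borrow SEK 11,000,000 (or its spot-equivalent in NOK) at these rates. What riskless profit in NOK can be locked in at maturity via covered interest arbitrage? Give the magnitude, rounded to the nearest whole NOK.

NOK 80,239

T = 8/12 years.
Keep in SEK, deliver into the forward: 11,000,000·1.032400·0.8167 = NOK 9,274,771.88.
Swap to NOK now, deposit: 11,000,000·0.8277·1.009866667 = NOK 9,194,533.04.
The quoted forward overvalues SEK, so borrow NOK, buy SEK at spot, deposit the SEK at 4.86%, and sell the proceeds forward at 0.8167.
Profit = 9,274,771.88 − 9,194,533.04 = NOK 80,239.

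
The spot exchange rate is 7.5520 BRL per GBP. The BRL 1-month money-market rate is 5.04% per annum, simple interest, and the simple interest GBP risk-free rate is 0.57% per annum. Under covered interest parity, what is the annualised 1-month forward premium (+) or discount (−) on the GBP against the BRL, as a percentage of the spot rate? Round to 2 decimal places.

+4.47%

T = 1/12 years.
F = S · g_BRL/g_GBP = 7.552 × 1.004200/1.000475 = 7.5801178.
(F − S)/S ÷ T = (7.5801178 − 7.552)/7.552/(1/12) = 0.044679 → 4.47%.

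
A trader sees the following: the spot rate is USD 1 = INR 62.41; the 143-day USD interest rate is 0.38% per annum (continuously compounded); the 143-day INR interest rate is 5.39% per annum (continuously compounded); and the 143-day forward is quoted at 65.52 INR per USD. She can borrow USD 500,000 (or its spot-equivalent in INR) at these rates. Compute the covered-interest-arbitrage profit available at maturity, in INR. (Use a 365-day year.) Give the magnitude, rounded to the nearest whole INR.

T = 143/365 years.
Invest the USD and cover forward: 500,000 × 1.0014898759 × 65.52 = INR 32,808,808.33.
Convert at spot and invest in INR: 500,000 × 62.41 × 1.0213415276 = INR 31,870,962.37.
The quoted forward overvalues USD, so borrow INR, buy USD at spot, deposit the USD at 0.38%, and sell the proceeds forward at 65.52.
Arbitrage profit = |32,808,808.33 − 31,870,962.37| = INR 937,846.

INR 937,846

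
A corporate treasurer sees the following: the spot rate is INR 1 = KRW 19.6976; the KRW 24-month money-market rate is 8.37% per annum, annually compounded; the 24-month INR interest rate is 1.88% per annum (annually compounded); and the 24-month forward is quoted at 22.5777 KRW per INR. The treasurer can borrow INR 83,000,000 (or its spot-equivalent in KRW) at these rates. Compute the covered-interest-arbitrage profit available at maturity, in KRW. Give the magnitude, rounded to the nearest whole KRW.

KRW 25,035,113

T = 2 years.
Invest the INR and cover forward: 83,000,000 × 1.03795344 × 22.5777 = KRW 1,945,071,914.73.
Convert at spot and invest in KRW: 83,000,000 × 19.6976 × 1.17440569 = KRW 1,920,036,802.11.
The quoted forward overvalues INR, so borrow KRW, buy INR at spot, deposit the INR at 1.88%, and sell the proceeds forward at 22.5777.
Profit = 1,945,071,914.73 − 1,920,036,802.11 = KRW 25,035,113.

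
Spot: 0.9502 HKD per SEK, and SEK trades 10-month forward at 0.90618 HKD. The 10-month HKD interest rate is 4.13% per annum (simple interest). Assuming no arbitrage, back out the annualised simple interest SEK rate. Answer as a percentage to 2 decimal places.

T = 10/12 years.
By CIP, F/S equals the HKD-to-SEK growth ratio: 0.90618/0.9502 = 0.9536729.
HKD growth factor: 1 + 0.0413×10/12 = 1.0344167.
So the SEK growth factor = 1.0846661.
r = (1.0846661 − 1)/(10/12) = 0.101599 → 10.16%.

10.16%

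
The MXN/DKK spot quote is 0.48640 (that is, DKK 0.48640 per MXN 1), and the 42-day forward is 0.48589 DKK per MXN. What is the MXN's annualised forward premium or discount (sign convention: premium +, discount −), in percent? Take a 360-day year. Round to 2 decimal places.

T = 42/360 years.
(F − S)/S = (0.48589 − 0.4864)/0.4864 = -0.0010485.
Per annum: -0.0010485 / (42/360) = -0.008987 = -0.90%.

-0.90%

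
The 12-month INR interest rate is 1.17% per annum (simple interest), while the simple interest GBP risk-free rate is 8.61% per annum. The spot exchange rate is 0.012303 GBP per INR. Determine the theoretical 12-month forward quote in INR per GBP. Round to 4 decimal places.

T = 1 year.
Growth of 1 GBP over T: 1 + 0.0861×1 = 1.086100.
Growth of 1 INR over T: 1 + 0.0117×1 = 1.011700.
So F = 0.012303 × 1.086100 / 1.011700 = 0.013207758 (GBP/INR).
Invert for INR per GBP: 1 / 0.013207758 = 75.7131.

75.7131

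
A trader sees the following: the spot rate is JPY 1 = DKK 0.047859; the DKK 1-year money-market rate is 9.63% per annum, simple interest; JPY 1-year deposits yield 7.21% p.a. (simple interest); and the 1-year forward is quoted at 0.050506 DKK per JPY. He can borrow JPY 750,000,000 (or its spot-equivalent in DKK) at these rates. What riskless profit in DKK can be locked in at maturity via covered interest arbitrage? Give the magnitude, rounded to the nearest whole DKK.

DKK 1,259,746

T = 1 year.
Invest the JPY and cover forward: 750,000,000 × 1.072100 × 0.050506 = DKK 40,610,611.95.
Convert at spot and invest in DKK: 750,000,000 × 0.047859 × 1.096300 = DKK 39,350,866.28.
The quoted forward overvalues JPY, so borrow DKK, buy JPY at spot, deposit the JPY at 7.21%, and sell the proceeds forward at 0.050506.
Profit = 40,610,611.95 − 39,350,866.28 = DKK 1,259,746.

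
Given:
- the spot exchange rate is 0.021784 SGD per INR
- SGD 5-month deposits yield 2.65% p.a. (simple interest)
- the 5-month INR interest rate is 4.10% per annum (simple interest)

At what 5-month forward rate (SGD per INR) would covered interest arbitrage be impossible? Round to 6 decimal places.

0.021655

T = 5/12 years.
SGD accumulates by 1 + 0.0265×5/12 = 1.0110417.
INR growth factor: 1 + 0.0410×5/12 = 1.0170833.
So F = 0.021784 × 1.0110417 / 1.0170833 = 0.02165460 (SGD/INR).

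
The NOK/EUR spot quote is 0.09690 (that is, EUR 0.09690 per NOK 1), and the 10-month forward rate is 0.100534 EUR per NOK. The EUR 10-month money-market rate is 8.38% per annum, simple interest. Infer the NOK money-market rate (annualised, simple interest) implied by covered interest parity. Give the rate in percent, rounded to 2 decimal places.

3.74%

T = 10/12 years.
F/S = 0.100534/0.0969 = 1.0375026 = (growth of EUR) / (growth of NOK).
The EUR side grows by 1 + 0.0838×10/12 = 1.0698333.
Hence g_NOK = 1.031162.
(1.031162 − 1)/T = 0.037394, i.e. 3.74%.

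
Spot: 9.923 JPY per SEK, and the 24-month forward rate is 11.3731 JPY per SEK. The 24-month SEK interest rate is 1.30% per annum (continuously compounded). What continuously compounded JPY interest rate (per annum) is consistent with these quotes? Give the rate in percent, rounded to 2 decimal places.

T = 2 years.
By CIP, F/S equals the JPY-to-SEK growth ratio: 11.3731/9.923 = 1.1461352.
The SEK side grows by e^(0.0130×2) = 1.0263409.
Hence g_JPY = 1.1763254.
Take logs: ln 1.1763254 / 2 = 0.081198, so 8.12%.

8.12%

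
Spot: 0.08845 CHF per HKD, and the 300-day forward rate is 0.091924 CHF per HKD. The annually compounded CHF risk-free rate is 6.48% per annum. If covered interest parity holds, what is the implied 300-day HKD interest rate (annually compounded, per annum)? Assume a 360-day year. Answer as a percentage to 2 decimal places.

T = 300/360 years.
By CIP, F/S equals the CHF-to-HKD growth ratio: 0.091924/0.08845 = 1.0392764.
The CHF side grows by (1 + 0.0648)^(300/360) = 1.0537155.
That pins the HKD growth at 1.0138934.
Annualise: 1.0138934^(360/300) − 1 = 0.016695 = 1.67%.

1.67%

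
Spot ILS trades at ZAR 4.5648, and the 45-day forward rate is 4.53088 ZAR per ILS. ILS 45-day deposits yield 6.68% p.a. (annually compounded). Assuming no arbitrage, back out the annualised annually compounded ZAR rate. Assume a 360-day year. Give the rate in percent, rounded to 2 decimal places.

0.50%

T = 45/360 years.
F/S = 4.53088/4.5648 = 0.9925692 = (growth of ZAR) / (growth of ILS).
The ILS side grows by (1 + 0.0668)^(45/360) = 1.0081157.
So the ZAR growth factor = 1.0006246.
r = 1.0006246^(360/45) − 1 = 0.005008 → 0.50%.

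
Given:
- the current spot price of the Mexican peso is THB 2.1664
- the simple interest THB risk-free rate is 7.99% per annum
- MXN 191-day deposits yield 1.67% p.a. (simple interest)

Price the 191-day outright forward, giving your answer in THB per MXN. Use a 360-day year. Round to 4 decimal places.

2.2384

T = 191/360 years.
Growth of 1 THB over T: 1 + 0.0799×191/360 = 1.0423914.
MXN accumulates by 1 + 0.0167×191/360 = 1.0088603.
CIP: F = S · (grow THB)/(grow MXN) = 2.1664 × 1.0423914/1.0088603 = 2.238404 THB per MXN.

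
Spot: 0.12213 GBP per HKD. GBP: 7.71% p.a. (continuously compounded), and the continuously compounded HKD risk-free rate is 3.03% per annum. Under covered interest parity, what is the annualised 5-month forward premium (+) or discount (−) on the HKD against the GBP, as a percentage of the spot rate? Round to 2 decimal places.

+4.73%

T = 5/12 years.
No-arbitrage forward: 0.12213 × 1.0326466 / 1.012705 = 0.12453491 GBP/HKD.
Annualised premium = (F − S)/S × (1/T) = (0.12453491 − 0.12213)/0.12213 ÷ (5/12) = 4.73%.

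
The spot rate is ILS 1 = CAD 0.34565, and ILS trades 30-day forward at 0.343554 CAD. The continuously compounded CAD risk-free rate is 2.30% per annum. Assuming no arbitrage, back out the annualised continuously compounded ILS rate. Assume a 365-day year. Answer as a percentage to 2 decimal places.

T = 30/365 years.
F/S = 0.343554/0.34565 = 0.9939361 = (growth of CAD) / (growth of ILS).
CAD growth factor: e^(0.0230×30/365) = 1.0018922.
That pins the ILS growth at 1.0080046.
Take logs: ln 1.0080046 / (30/365) = 0.097002, so 9.70%.

9.70%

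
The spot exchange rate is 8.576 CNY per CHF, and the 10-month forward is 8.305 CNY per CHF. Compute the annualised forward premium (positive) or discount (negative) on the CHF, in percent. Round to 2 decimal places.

T = 10/12 years.
CHF trades forward at -3.15998% vs spot over the period.
Annualise by dividing by T: -0.0315998 / (10/12) = -0.037920 → -3.79%.

-3.79%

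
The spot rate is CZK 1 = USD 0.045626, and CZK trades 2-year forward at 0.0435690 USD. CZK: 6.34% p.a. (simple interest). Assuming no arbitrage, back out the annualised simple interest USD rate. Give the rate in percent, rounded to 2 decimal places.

T = 2 years.
CIP gives F = S · g_USD/g_CZK, so g_USD/g_CZK = 0.043569/0.045626 = 0.9549161.
The CZK side grows by 1 + 0.0634×2 = 1.126800.
So the USD growth factor = 1.0759995.
r = (1.0759995 − 1)/2 = 0.038000 → 3.80%.

3.80%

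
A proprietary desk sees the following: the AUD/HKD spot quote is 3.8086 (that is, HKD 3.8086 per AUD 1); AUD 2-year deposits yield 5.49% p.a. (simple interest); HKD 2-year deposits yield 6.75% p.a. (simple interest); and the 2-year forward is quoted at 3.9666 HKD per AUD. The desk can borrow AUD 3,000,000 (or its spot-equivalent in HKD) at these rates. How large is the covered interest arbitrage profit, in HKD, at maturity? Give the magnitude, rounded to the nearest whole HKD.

HKD 238,115

T = 2 years.
Keep in AUD, deliver into the forward: 3,000,000·1.109800·3.9666 = HKD 13,206,398.04.
Swap to HKD now, deposit: 3,000,000·3.8086·1.135000 = HKD 12,968,283.00.
The quoted forward overvalues AUD, so borrow HKD, buy AUD at spot, deposit the AUD at 5.49%, and sell the proceeds forward at 3.9666.
The gap between the two covered legs is HKD 238,115.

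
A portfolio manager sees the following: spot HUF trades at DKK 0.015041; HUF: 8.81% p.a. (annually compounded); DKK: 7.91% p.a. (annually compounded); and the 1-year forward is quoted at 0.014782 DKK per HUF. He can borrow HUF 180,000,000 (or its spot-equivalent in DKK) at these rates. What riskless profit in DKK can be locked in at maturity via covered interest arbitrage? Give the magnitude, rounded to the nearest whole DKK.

T = 1 year.
Keep in HUF, deliver into the forward: 180,000,000·1.088100·0.014782 = DKK 2,895,172.96.
Swap to DKK now, deposit: 180,000,000·0.015041·1.079100 = DKK 2,921,533.76.
The quoted forward undervalues HUF, so borrow HUF, convert to DKK at spot, deposit the DKK at 7.91%, and buy HUF forward at 0.014782 to cover the loan.
Arbitrage profit = |2,895,172.96 − 2,921,533.76| = DKK 26,361.

DKK 26,361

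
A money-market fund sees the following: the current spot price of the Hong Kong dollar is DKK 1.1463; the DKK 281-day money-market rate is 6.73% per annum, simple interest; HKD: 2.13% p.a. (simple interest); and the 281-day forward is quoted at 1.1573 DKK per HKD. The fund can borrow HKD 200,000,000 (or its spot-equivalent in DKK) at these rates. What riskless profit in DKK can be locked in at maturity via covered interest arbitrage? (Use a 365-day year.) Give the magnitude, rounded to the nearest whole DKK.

T = 281/365 years.
Invest the HKD and cover forward: 200,000,000 × 1.01639808219 × 1.1573 = DKK 235,255,500.10.
Convert at spot and invest in DKK: 200,000,000 × 1.1463 × 1.05181178082 = DKK 241,138,368.87.
The quoted forward undervalues HKD, so borrow HKD, convert to DKK at spot, deposit the DKK at 6.73%, and buy HKD forward at 1.1573 to cover the loan.
Arbitrage profit = |235,255,500.10 − 241,138,368.87| = DKK 5,882,869.

DKK 5,882,869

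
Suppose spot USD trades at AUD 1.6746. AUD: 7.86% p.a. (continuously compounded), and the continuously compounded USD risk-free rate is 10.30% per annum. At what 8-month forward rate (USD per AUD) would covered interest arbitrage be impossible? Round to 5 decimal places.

0.60695

T = 8/12 years.
AUD accumulates by e^(0.0786×8/12) = 1.0537972.
Growth of 1 USD over T: e^(0.1030×8/12) = 1.0710791.
CIP: F = S · (grow AUD)/(grow USD) = 1.6746 × 1.0537972/1.0710791 = 1.647580 AUD per USD.
Invert for USD per AUD: 1 / 1.647580 = 0.60695.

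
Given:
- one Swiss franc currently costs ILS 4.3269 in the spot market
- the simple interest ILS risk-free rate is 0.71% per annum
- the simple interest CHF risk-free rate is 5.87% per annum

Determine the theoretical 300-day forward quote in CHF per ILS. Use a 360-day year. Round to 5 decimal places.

T = 300/360 years.
ILS accumulates by 1 + 0.0071×300/360 = 1.0059167.
Growth of 1 CHF over T: 1 + 0.0587×300/360 = 1.0489167.
So F = 4.3269 × 1.0059167 / 1.0489167 = 4.149520 (ILS/CHF).
Quoted the other way: 1/4.149520 = 0.24099 CHF per ILS.

0.24099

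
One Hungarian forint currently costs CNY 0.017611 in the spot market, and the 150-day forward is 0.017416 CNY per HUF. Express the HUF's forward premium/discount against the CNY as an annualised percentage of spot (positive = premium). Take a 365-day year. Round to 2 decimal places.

-2.69%

T = 150/365 years.
(F − S)/S = (0.017416 − 0.017611)/0.017611 = -0.0110726.
Annualise by dividing by T: -0.0110726 / (150/365) = -0.026943 → -2.69%.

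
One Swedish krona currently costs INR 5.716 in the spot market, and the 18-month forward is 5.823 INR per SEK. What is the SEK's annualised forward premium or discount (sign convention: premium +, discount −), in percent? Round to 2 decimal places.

T = 18/12 years.
Period premium: (5.823 − 5.716)/5.716 = 0.0187194.
Per annum: 0.0187194 / (18/12) = 0.012480 = 1.25%.

+1.25%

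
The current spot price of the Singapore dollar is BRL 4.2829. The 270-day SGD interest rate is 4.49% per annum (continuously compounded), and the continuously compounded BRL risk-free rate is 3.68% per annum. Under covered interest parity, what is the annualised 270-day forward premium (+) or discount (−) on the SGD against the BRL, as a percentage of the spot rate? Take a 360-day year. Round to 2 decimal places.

-0.81%

T = 270/360 years.
F = S · g_BRL/g_SGD = 4.2829 × 1.0279844/1.0342484 = 4.2569603.
Annualised premium = (F − S)/S × (1/T) = (4.2569603 − 4.2829)/4.2829 ÷ (270/360) = -0.81%.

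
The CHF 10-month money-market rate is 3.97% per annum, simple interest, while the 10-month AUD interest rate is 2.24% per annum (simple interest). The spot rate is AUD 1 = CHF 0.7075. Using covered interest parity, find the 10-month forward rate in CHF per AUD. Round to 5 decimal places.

T = 10/12 years.
CHF growth factor: 1 + 0.0397×10/12 = 1.0330833.
Growth of 1 AUD over T: 1 + 0.0224×10/12 = 1.0186667.
Forward (CHF per AUD) = 0.7075 × 1.0330833 / 1.0186667 = 0.7175128.

0.71751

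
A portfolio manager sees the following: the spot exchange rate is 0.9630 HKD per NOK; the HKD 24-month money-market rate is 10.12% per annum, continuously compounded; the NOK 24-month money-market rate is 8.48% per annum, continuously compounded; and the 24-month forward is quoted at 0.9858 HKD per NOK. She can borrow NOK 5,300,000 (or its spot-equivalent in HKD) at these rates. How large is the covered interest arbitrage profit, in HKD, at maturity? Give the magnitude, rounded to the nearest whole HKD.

T = 2 years.
Keep in NOK, deliver into the forward: 5,300,000·1.184830824·0.9858 = HKD 6,190,433.00.
Swap to HKD now, deposit: 5,300,000·0.9630·1.224337645 = HKD 6,248,896.91.
The quoted forward undervalues NOK, so borrow NOK, convert to HKD at spot, deposit the HKD at 10.12%, and buy NOK forward at 0.9858 to cover the loan.
Profit = 6,248,896.91 − 6,190,433.00 = HKD 58,464.

HKD 58,464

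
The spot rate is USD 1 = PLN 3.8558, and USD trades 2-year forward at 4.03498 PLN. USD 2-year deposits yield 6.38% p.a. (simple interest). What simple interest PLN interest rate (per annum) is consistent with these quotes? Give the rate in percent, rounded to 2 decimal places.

9.00%

T = 2 years.
CIP gives F = S · g_PLN/g_USD, so g_PLN/g_USD = 4.03498/3.8558 = 1.0464703.
The USD side grows by 1 + 0.0638×2 = 1.127600.
Hence g_PLN = 1.1799999.
(1.1799999 − 1)/T = 0.090000, i.e. 9.00%.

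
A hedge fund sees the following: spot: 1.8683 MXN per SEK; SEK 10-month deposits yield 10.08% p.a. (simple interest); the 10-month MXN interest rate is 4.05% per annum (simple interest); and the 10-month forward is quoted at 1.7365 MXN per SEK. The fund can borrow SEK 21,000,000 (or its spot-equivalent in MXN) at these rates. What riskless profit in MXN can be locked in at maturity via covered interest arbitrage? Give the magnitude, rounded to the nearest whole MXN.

MXN 1,028,772

T = 10/12 years.
Route A — deposit SEK, sell forward: 21,000,000 × 1.084000 × 1.7365 = MXN 39,529,686.00.
Route B — convert at spot, deposit MXN: 21,000,000 × 1.8683 × 1.033750 = MXN 40,558,457.63.
The quoted forward undervalues SEK, so borrow SEK, convert to MXN at spot, deposit the MXN at 4.05%, and buy SEK forward at 1.7365 to cover the loan.
The gap between the two covered legs is MXN 1,028,772.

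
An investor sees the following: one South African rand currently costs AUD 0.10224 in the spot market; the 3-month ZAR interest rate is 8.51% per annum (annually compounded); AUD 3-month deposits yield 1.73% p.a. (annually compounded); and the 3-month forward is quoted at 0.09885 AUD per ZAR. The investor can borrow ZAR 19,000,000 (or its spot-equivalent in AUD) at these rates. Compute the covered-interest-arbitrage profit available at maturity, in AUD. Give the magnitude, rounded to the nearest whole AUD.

T = 3/12 years.
Keep in ZAR, deliver into the forward: 19,000,000·1.020627911·0.09885 = AUD 1,916,892.31.
Swap to AUD now, deposit: 19,000,000·0.10224·1.004297221 = AUD 1,950,907.61.
The quoted forward undervalues ZAR, so borrow ZAR, convert to AUD at spot, deposit the AUD at 1.73%, and buy ZAR forward at 0.09885 to cover the loan.
The gap between the two covered legs is AUD 34,015.

AUD 34,015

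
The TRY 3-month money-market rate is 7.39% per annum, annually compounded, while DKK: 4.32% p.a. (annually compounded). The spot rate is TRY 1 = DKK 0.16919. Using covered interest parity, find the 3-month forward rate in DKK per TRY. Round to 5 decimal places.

T = 3/12 years.
Growth of 1 DKK over T: (1 + 0.0432)^(3/12) = 1.0106293.
TRY accumulates by (1 + 0.0739)^(3/12) = 1.017984.
So F = 0.16919 × 1.0106293 / 1.017984 = 0.1679676 (DKK/TRY).

0.16797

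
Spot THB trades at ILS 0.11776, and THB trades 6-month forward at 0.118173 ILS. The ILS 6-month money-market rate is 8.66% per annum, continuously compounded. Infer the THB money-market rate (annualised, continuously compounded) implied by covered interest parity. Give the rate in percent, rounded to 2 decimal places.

7.96%

T = 6/12 years.
By CIP, F/S equals the ILS-to-THB growth ratio: 0.118173/0.11776 = 1.0035071.
The ILS side grows by e^(0.0866×6/12) = 1.0442511.
So the THB growth factor = 1.0406016.
Take logs: ln 1.0406016 / (6/12) = 0.079598, so 7.96%.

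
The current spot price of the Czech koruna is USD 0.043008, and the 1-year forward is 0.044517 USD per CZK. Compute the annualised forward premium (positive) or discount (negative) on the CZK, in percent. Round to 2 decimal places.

+3.51%

T = 1 year.
Period premium: (0.044517 − 0.043008)/0.043008 = 0.0350865.
Annualise by dividing by T: 0.0350865 / 1 = 0.035086 → 3.51%.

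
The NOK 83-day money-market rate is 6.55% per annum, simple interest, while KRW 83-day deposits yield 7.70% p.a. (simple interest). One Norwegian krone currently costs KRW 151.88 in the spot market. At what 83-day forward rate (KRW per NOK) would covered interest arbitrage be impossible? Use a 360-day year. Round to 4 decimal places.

152.2767

T = 83/360 years.
KRW growth factor: 1 + 0.0770×83/360 = 1.017752778.
NOK growth factor: 1 + 0.0655×83/360 = 1.015101389.
Forward (KRW per NOK) = 151.88 × 1.017752778 / 1.015101389 = 152.276702.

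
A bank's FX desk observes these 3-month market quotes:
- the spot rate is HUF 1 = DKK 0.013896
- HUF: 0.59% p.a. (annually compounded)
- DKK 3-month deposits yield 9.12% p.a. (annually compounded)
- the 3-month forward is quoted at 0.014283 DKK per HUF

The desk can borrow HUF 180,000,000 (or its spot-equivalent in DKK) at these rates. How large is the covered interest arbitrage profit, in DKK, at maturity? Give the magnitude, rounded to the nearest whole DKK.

DKK 18,267

T = 3/12 years.
Route A — deposit HUF, sell forward: 180,000,000 × 1.001471748 × 0.014283 = DKK 2,574,723.78.
Route B — convert at spot, deposit DKK: 180,000,000 × 0.013896 × 1.022059288 = DKK 2,556,456.46.
The quoted forward overvalues HUF, so borrow DKK, buy HUF at spot, deposit the HUF at 0.59%, and sell the proceeds forward at 0.014283.
Arbitrage profit = |2,574,723.78 − 2,556,456.46| = DKK 18,267.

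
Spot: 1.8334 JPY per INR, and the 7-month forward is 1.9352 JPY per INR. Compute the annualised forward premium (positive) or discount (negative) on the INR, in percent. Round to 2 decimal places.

+9.52%

T = 7/12 years.
(F − S)/S = (1.9352 − 1.8334)/1.8334 = 0.0555253.
Annualise by dividing by T: 0.0555253 / (7/12) = 0.095186 → 9.52%.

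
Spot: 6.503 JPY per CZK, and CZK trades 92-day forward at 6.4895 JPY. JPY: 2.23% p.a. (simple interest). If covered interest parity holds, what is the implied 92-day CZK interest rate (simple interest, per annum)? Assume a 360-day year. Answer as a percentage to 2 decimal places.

T = 92/360 years.
CIP gives F = S · g_JPY/g_CZK, so g_JPY/g_CZK = 6.4895/6.503 = 0.9979240.
JPY growth factor: 1 + 0.0223×92/360 = 1.0056989.
So the CZK growth factor = 1.0077911.
(1.0077911 − 1)/T = 0.030487, i.e. 3.05%.

3.05%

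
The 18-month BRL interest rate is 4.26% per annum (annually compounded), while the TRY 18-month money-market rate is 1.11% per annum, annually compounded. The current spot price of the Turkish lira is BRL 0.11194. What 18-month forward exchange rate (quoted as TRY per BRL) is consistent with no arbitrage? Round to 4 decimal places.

T = 18/12 years.
Growth of 1 BRL over T: (1 + 0.0426)^(18/12) = 1.0645758.
TRY accumulates by (1 + 0.0111)^(18/12) = 1.0166961.
So F = 0.11194 × 1.0645758 / 1.0166961 = 0.1172116 (BRL/TRY).
Quoted the other way: 1/0.1172116 = 8.5316 TRY per BRL.

8.5316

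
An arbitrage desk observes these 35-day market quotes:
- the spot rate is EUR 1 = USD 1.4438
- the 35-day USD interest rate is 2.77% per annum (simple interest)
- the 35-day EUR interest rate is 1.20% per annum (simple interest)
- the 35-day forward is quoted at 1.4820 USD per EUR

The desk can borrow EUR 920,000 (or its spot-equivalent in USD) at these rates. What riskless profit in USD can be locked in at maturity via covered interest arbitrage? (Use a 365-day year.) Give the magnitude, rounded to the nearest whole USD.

T = 35/365 years.
Invest the EUR and cover forward: 920,000 × 1.001150685 × 1.4820 = USD 1,365,008.89.
Convert at spot and invest in USD: 920,000 × 1.4438 × 1.002656164 = USD 1,331,824.17.
The quoted forward overvalues EUR, so borrow USD, buy EUR at spot, deposit the EUR at 1.20%, and sell the proceeds forward at 1.4820.
Profit = 1,365,008.89 − 1,331,824.17 = USD 33,185.

USD 33,185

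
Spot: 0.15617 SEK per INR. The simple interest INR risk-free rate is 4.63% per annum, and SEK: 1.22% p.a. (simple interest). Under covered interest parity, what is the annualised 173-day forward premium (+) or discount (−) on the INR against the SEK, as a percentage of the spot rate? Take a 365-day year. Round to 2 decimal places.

T = 173/365 years.
F = S · g_SEK/g_INR = 0.15617 × 1.0057825/1.0219449 = 0.15370012.
(F − S)/S ÷ T = (0.15370012 − 0.15617)/0.15617/(173/365) = -0.033368 → -3.34%.

-3.34%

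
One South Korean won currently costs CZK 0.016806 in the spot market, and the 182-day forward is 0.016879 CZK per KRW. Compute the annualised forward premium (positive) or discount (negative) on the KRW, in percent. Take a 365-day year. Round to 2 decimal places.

+0.87%

T = 182/365 years.
(F − S)/S = (0.016879 − 0.016806)/0.016806 = 0.0043437.
Annualise by dividing by T: 0.0043437 / (182/365) = 0.008711 → 0.87%.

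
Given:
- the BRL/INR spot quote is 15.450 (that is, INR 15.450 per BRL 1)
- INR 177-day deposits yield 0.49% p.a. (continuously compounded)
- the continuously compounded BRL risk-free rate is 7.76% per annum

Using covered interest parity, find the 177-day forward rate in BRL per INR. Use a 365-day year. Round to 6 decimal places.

0.067047

T = 177/365 years.
INR accumulates by e^(0.0049×177/365) = 1.002379.
BRL growth factor: e^(0.0776×177/365) = 1.0383477.
CIP: F = S · (grow INR)/(grow BRL) = 15.45 × 1.002379/1.0383477 = 14.91481 INR per BRL.
Invert for BRL per INR: 1 / 14.91481 = 0.067047.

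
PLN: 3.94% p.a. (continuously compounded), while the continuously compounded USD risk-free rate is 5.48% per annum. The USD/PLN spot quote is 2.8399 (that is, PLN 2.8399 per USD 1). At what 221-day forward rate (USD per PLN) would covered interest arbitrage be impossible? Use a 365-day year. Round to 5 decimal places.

T = 221/365 years.
PLN accumulates by e^(0.0394×221/365) = 1.0241427.
Growth of 1 USD over T: e^(0.0548×221/365) = 1.0337369.
Forward (PLN per USD) = 2.8399 × 1.0241427 / 1.0337369 = 2.813543.
Invert for USD per PLN: 1 / 2.813543 = 0.35542.

0.35542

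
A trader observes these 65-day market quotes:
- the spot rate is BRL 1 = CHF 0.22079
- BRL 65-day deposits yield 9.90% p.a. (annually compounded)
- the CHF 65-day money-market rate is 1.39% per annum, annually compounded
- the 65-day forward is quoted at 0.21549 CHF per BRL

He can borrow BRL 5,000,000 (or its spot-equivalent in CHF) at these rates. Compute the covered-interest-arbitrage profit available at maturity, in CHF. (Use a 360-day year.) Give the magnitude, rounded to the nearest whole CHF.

T = 65/360 years.
Keep in BRL, deliver into the forward: 5,000,000·1.017190654·0.21549 = CHF 1,095,972.07.
Swap to CHF now, deposit: 5,000,000·0.22079·1.002495548 = CHF 1,106,704.96.
The quoted forward undervalues BRL, so borrow BRL, convert to CHF at spot, deposit the CHF at 1.39%, and buy BRL forward at 0.21549 to cover the loan.
The gap between the two covered legs is CHF 10,733.

CHF 10,733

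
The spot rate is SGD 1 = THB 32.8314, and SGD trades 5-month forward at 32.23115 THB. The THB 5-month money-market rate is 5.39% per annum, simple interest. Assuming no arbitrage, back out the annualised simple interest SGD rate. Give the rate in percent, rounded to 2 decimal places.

T = 5/12 years.
By CIP, F/S equals the THB-to-SGD growth ratio: 32.23115/32.8314 = 0.9817172.
THB growth factor: 1 + 0.0539×5/12 = 1.0224583.
That pins the SGD growth at 1.0414998.
(1.0414998 − 1)/T = 0.099600, i.e. 9.96%.

9.96%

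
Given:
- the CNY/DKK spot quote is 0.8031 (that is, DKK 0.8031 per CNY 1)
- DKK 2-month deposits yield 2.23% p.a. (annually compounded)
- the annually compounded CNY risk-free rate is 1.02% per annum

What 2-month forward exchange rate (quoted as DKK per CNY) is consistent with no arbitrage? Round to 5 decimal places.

T = 2/12 years.
DKK growth factor: (1 + 0.0223)^(2/12) = 1.0036826.
Growth of 1 CNY over T: (1 + 0.0102)^(2/12) = 1.0016928.
Forward (DKK per CNY) = 0.8031 × 1.0036826 / 1.0016928 = 0.8046953.

0.80470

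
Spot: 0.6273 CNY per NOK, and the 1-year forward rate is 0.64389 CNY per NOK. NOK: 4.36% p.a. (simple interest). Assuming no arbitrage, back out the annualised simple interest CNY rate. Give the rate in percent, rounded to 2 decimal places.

7.12%

T = 1 year.
CIP gives F = S · g_CNY/g_NOK, so g_CNY/g_NOK = 0.64389/0.6273 = 1.0264467.
NOK growth factor: 1 + 0.0436×1 = 1.043600.
That pins the CNY growth at 1.0711998.
(1.0711998 − 1)/T = 0.071200, i.e. 7.12%.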